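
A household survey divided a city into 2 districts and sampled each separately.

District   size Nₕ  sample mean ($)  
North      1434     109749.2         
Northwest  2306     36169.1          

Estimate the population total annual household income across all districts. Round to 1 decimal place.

240786297.4

Population total = Σ Nₕ·x̄ₕ (each stratum's size times its mean).
1434·109749.2 + 2306·36169.1 = 157380352.8 + 83405944.6 = 240786297.4.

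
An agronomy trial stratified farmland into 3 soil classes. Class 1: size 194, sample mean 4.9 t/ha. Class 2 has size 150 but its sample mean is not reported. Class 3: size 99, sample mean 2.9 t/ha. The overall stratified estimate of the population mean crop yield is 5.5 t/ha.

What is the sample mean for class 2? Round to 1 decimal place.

8.0

Σ Nₕx̄ₕ = N·μ, so 150·x̄_2 = 443·5.5 − (194·4.9 + 99·2.9).
= 2436.5 − 1237.7 = 1198.8.
x̄_2 = 1198.8 / 150 = 7.992 → 8.0.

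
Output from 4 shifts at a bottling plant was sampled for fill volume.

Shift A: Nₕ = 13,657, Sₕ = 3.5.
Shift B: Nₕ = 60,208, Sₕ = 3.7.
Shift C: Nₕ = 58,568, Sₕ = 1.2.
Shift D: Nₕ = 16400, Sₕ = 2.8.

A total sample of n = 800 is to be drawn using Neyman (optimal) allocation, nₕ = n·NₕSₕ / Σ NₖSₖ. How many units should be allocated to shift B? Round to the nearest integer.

461

Σ NₕSₕ = 13657·3.5 + 60208·3.7 + 58568·1.2 + 16400·2.8 = 386770.7.
Share for B: 222769.6/386770.7 = 0.57597.
n_B = 800 × 0.57597 = 460.779... → 461.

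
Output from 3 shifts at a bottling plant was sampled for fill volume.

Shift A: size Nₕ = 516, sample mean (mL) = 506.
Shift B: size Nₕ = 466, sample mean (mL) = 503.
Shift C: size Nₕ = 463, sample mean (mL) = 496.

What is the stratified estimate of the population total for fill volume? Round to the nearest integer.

725142

A: 516·506 = 261096
B: 466·503 = 234398
C: 463·496 = 229648
τ̂ = Σ Nₕx̄ₕ = 725142.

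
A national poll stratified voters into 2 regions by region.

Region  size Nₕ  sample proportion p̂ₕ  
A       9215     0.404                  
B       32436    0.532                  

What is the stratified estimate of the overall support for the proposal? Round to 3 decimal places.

Wₕ = Nₕ/N with N = 41651: 0.2212, 0.7788.
p̂_st = 0.2212·0.404 + 0.7788·0.532 ≈ 0.50368... → 0.504.

0.504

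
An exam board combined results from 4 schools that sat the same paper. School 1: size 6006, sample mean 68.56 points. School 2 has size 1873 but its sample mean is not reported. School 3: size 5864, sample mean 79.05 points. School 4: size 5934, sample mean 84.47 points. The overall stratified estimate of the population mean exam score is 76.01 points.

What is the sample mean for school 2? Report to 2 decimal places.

N = 6006 + 1873 + 5864 + 5934 = 19677.
Overall total = μ·N = 76.01·19677 = 1495648.77.
Subtract the known strata: 6006·68.56 + 5864·79.05 + 5934·84.47 = 1376565.54.
Remaining total for school 2: 1495648.77 − 1376565.54 = 119083.23.
Divide by its size: 119083.23 / 1873 = 63.5789... → 63.58.

63.58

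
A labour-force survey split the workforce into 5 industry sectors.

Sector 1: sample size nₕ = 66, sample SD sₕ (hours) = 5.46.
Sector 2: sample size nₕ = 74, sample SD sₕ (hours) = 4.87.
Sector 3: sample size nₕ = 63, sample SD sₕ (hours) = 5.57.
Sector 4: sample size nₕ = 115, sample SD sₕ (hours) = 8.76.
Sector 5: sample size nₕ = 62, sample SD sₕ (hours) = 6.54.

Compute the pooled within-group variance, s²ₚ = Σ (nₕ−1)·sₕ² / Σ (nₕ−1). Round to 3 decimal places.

45.199

Degrees of freedom: 65 + 73 + 62 + 114 + 61 = 375.
Σ(nₕ−1)sₕ² = 65·29.8116 + 73·23.7169 + 62·31.0249 + 114·76.7376 + 61·42.7716 = 16949.7855.
s²ₚ = 16949.7855 / 375 = 45.19943... → 45.199.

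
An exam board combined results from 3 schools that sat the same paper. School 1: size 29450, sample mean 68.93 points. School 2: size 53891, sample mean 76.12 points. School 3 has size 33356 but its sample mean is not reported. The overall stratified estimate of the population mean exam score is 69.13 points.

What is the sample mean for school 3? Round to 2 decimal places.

58.01

Σ Nₕx̄ₕ = N·μ, so 33356·x̄_3 = 116697·69.13 − (29450·68.93 + 53891·76.12).
= 8067263.61 − 6132171.42 = 1935092.19.
x̄_3 = 1935092.19 / 33356 = 58.0133... → 58.01.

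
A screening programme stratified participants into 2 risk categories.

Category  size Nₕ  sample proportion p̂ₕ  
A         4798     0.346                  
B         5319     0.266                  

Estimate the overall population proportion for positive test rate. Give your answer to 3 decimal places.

0.304

N = 4798 + 5319 = 10117.
Overall proportion = Σ (Nₕ/N)·p̂ₕ.
Σ Nₕp̂ₕ = 1660.108 + 1414.854 = 3074.962.
3074.962 / 10117 = 0.30394... → 0.304.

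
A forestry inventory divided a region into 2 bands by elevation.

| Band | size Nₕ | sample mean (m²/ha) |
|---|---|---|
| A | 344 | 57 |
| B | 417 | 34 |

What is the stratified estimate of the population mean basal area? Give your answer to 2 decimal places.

44.40

x̄_st = (Σ Nₕx̄ₕ) / (Σ Nₕ) = (344·57 + 417·34) / 761
= 33786 / 761 = 44.3968... → 44.40.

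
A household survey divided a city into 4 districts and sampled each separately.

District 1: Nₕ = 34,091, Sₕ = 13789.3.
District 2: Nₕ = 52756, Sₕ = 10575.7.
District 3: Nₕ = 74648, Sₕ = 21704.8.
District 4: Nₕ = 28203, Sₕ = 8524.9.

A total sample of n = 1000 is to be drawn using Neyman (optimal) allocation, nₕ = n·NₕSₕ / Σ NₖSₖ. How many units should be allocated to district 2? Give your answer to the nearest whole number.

Σ NₕSₕ = 34091·13789.3 + 52756·10575.7 + 74648·21704.8 + 28203·8524.9 = 2888670320.6.
Share for 2: 557931629.2/2888670320.6 = 0.19314.
n_2 = 1000 × 0.19314 = 193.145... → 193.

193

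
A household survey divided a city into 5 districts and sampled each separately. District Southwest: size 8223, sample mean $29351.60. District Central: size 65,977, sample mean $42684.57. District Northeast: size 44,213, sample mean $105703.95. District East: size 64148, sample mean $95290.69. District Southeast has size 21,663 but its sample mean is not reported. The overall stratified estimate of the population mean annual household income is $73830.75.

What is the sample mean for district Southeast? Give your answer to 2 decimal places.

56975.35

N = 8223 + 65977 + 44213 + 64148 + 21663 = 204224.
Overall total = μ·N = 73830.75·204224 = 15078011088.
Subtract the known strata: 8223·29351.60 + 65977·42684.57 + 44213·105703.95 + 64148·95290.69 = 13843754005.16.
Remaining total for district Southeast: 15078011088 − 13843754005.16 = 1234257082.84.
Divide by its size: 1234257082.84 / 21663 = 56975.3535... → 56975.35.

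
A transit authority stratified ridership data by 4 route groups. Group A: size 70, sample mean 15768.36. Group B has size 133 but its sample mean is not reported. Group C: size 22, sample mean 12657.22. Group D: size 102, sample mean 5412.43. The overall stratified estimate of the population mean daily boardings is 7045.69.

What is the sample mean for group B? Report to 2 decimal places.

N = 70 + 133 + 22 + 102 = 327.
Overall total = μ·N = 7045.69·327 = 2303940.63.
Subtract the known strata: 70·15768.36 + 22·12657.22 + 102·5412.43 = 1934311.9.
Remaining total for group B: 2303940.63 − 1934311.9 = 369628.73.
Divide by its size: 369628.73 / 133 = 2779.1634... → 2779.16.

2779.16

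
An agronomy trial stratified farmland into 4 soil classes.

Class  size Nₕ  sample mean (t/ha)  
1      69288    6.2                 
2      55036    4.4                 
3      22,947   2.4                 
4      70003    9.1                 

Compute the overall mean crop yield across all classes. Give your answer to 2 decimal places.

6.28

N = 217274; weights Wₕ = Nₕ/N = (0.3189, 0.2533, 0.1056, 0.3222).
x̄_st = Σ Wₕ·x̄ₕ = 0.3189·6.2 + 0.2533·4.4 + 0.1056·2.4 + 0.3222·9.1 ≈ 6.2771...
→ 6.28.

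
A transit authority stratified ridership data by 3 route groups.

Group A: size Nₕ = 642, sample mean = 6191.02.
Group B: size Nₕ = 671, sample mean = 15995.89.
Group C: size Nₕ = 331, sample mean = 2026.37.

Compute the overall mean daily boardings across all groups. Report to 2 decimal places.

9354.38

N = 1644; weights Wₕ = Nₕ/N = (0.3905, 0.4082, 0.2013).
x̄_st = Σ Wₕ·x̄ₕ = 0.3905·6191.02 + 0.4082·15995.89 + 0.2013·2026.37 ≈ 9354.3829...
→ 9354.38.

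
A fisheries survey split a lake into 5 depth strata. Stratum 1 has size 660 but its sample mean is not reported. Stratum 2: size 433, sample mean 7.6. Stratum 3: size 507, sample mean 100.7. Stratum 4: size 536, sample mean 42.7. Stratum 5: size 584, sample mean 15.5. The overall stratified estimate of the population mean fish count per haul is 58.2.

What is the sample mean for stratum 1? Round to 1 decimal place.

109.1

N = 660 + 433 + 507 + 536 + 584 = 2720.
Overall total = μ·N = 58.2·2720 = 158304.
Subtract the known strata: 433·7.6 + 507·100.7 + 536·42.7 + 584·15.5 = 86284.9.
Remaining total for stratum 1: 158304 − 86284.9 = 72019.1.
Divide by its size: 72019.1 / 660 = 109.120... → 109.1.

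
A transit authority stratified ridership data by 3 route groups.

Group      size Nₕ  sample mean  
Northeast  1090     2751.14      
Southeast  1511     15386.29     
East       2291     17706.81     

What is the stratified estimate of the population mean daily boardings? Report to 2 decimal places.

13657.75

N = 1090 + 1511 + 2291 = 4892.
Weight each subgroup mean by Nₕ/N and sum.
Σ Nₕx̄ₕ = 1090·2751.14 + 1511·15386.29 + 2291·17706.81 = 2998742.6 + 23248684.19 + 40566301.71 = 66813728.5.
Divide by N: 66813728.5 / 4892 = 13657.7532... → 13657.75.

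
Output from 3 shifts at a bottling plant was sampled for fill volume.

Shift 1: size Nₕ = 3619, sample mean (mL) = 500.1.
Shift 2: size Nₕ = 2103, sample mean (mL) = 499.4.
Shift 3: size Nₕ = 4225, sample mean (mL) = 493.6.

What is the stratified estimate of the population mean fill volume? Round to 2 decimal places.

N = 9947; weights Wₕ = Nₕ/N = (0.3638, 0.2114, 0.4248).
x̄_st = Σ Wₕ·x̄ₕ = 0.3638·500.1 + 0.2114·499.4 + 0.4248·493.6 ≈ 497.1911...
→ 497.19.

497.19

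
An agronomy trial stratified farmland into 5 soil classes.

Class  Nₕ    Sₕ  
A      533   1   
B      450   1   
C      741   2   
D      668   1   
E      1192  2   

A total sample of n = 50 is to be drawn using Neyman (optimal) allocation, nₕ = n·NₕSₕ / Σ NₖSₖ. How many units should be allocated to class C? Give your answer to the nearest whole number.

13

A: NₕSₕ = 533·1 = 533
B: NₕSₕ = 450·1 = 450
C: NₕSₕ = 741·2 = 1482
D: NₕSₕ = 668·1 = 668
E: NₕSₕ = 1192·2 = 2384
Σ NₕSₕ = 5517.
n_C = 50·1482/5517 = 13.431... → 13.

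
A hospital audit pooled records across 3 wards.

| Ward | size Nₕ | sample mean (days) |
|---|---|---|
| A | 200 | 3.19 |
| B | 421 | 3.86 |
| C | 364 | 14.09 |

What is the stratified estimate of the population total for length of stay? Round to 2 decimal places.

A: 200·3.19 = 638
B: 421·3.86 = 1625.06
C: 364·14.09 = 5128.76
τ̂ = Σ Nₕx̄ₕ = 7391.82.

7391.82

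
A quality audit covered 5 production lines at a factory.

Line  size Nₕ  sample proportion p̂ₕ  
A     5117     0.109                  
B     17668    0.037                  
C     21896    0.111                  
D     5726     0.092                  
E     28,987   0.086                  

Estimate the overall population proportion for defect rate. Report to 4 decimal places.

0.0839

N = 5117 + 17668 + 21896 + 5726 + 28987 = 79394.
Overall proportion = Σ (Nₕ/N)·p̂ₕ.
Σ Nₕp̂ₕ = 557.753 + 653.716 + 2430.456 + 526.792 + 2492.882 = 6661.599.
6661.599 / 79394 = 0.083906... → 0.0839.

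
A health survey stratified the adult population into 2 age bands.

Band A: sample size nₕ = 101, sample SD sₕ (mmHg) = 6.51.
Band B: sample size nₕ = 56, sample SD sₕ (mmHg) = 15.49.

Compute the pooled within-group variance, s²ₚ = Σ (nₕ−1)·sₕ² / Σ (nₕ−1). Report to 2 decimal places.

Degrees of freedom: 100 + 55 = 155.
Σ(nₕ−1)sₕ² = 100·42.3801 + 55·239.9401 = 17434.7155.
s²ₚ = 17434.7155 / 155 = 112.4820... → 112.48.

112.48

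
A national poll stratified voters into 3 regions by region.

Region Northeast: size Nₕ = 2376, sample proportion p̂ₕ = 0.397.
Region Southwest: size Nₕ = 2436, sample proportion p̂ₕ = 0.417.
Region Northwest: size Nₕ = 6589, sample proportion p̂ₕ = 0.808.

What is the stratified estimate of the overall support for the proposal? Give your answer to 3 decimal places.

Wₕ = Nₕ/N with N = 11401: 0.2084, 0.2137, 0.5779.
p̂_st = 0.2084·0.397 + 0.2137·0.417 + 0.5779·0.808 ≈ 0.63880... → 0.639.

0.639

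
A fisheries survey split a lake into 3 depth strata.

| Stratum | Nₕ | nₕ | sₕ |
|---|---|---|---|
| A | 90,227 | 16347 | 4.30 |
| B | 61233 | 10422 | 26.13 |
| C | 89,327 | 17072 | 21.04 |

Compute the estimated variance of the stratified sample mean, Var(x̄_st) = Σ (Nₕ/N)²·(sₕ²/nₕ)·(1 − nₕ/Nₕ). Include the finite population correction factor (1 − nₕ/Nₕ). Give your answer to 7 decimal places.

N = 240787. Term for each stratum: Wₕ²sₕ²/nₕ·(1−nₕ/Nₕ).
Var(x̄_st) = 0.0001300458 + 0.0035156445 + 0.0028866335 = 0.0065323238 → 0.0065323.

0.0065323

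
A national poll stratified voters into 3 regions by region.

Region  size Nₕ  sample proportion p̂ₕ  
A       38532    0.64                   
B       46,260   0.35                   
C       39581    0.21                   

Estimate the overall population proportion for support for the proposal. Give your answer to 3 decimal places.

0.395

N = 38532 + 46260 + 39581 = 124373.
Overall proportion = Σ (Nₕ/N)·p̂ₕ.
Σ Nₕp̂ₕ = 24660.48 + 16191 + 8312.01 = 49163.49.
49163.49 / 124373 = 0.39529... → 0.395.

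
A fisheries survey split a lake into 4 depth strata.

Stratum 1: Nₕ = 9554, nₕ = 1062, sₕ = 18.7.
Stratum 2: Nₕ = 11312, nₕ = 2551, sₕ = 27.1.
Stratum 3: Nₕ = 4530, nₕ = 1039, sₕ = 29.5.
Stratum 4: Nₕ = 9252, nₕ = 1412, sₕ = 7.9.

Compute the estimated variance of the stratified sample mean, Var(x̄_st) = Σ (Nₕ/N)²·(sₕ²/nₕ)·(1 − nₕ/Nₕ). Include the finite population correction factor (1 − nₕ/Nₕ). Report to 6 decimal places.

N = 34648. Term for each stratum: Wₕ²sₕ²/nₕ·(1−nₕ/Nₕ).
Var(x̄_st) = 0.022253462 + 0.023766480 + 0.011033675 + 0.002670637 = 0.059724253 → 0.059724.

0.059724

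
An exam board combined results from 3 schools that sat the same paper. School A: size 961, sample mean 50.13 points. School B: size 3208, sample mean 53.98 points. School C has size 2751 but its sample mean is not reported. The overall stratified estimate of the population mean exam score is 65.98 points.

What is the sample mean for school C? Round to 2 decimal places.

85.51

Σ Nₕx̄ₕ = N·μ, so 2751·x̄_C = 6920·65.98 − (961·50.13 + 3208·53.98).
= 456581.6 − 221342.77 = 235238.83.
x̄_C = 235238.83 / 2751 = 85.5103... → 85.51.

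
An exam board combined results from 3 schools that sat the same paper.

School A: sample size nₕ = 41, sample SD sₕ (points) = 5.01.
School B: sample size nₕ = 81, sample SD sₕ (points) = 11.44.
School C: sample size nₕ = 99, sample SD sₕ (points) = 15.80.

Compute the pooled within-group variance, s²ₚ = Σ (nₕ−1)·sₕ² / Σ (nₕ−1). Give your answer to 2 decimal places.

164.86

Degrees of freedom: 40 + 80 + 98 = 218.
Σ(nₕ−1)sₕ² = 40·25.1001 + 80·130.8736 + 98·249.64 = 35938.612.
s²ₚ = 35938.612 / 218 = 164.8560... → 164.86.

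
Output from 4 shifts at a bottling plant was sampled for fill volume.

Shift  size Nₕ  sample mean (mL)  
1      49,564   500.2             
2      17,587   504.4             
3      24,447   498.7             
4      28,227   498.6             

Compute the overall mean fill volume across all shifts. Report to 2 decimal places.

500.13

N = 49564 + 17587 + 24447 + 28227 = 119825.
Overall mean = Σ (Nₕ/N)·x̄ₕ — weight by population share, not a simple average.
Σ Nₕx̄ₕ = 49564·500.2 + 17587·504.4 + 24447·498.7 + 28227·498.6 = 24791912.8 + 8870882.8 + 12191718.9 + 14073982.2 = 59928496.7.
Divide by N: 59928496.7 / 119825 = 500.1335... → 500.13.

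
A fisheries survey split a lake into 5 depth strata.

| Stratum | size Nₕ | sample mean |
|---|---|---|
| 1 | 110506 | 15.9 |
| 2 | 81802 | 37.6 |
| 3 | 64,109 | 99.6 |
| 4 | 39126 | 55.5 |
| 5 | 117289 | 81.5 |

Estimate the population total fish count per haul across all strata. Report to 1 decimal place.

22948603.5

Estimate total by summing Nₕ·x̄ₕ over strata.
110506·15.9 + 81802·37.6 + 64109·99.6 + 39126·55.5 + 117289·81.5 = 1757045.4 + 3075755.2 + 6385256.4 + 2171493 + 9559053.5 = 22948603.5.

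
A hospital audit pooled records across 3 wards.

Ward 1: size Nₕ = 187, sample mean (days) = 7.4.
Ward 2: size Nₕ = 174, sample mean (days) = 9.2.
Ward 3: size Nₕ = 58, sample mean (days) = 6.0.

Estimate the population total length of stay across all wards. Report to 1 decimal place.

Estimate total by summing Nₕ·x̄ₕ over strata.
187·7.4 + 174·9.2 + 58·6.0 = 1383.8 + 1600.8 + 348 = 3332.6.

3332.6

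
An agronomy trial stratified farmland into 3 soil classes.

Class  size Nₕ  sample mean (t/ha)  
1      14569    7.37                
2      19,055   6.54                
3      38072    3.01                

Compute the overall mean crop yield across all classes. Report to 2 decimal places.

4.83

x̄_st = (Σ Nₕx̄ₕ) / (Σ Nₕ) = (14569·7.37 + 19055·6.54 + 38072·3.01) / 71696
= 346589.95 / 71696 = 4.8342... → 4.83.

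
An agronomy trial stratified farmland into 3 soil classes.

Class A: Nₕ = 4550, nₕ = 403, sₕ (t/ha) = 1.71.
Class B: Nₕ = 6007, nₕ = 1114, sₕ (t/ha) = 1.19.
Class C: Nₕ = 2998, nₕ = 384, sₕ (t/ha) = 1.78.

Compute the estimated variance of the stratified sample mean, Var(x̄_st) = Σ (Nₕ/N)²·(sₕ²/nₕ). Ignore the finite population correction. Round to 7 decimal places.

0.0014708

N = 13555; Wₕ = Nₕ/N.
class A: (4550/13555)²·1.71²/403 = 0.0008175436
class B: (6007/13555)²·1.19²/1114 = 0.0002496462
class C: (2998/13555)²·1.78²/384 = 0.0004036203
Sum = 0.0014708101 → 0.0014708.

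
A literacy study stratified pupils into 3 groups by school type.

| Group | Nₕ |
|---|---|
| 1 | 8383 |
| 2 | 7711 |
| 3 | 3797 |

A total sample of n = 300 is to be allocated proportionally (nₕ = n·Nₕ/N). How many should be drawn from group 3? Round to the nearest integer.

57

Share of group 3 = 3797/19891 = 0.19089.
Allocate 300 × 0.19089 = 57.267... → 57.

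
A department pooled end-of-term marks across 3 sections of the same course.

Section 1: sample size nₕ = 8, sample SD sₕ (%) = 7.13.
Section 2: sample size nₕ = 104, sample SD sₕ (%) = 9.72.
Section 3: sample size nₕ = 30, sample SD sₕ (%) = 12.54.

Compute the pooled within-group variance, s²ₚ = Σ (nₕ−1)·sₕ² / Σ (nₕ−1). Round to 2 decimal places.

Degrees of freedom: 7 + 103 + 29 = 139.
Σ(nₕ−1)sₕ² = 7·50.8369 + 103·94.4784 + 29·157.2516 = 14647.4299.
s²ₚ = 14647.4299 / 139 = 105.3772... → 105.38.

105.38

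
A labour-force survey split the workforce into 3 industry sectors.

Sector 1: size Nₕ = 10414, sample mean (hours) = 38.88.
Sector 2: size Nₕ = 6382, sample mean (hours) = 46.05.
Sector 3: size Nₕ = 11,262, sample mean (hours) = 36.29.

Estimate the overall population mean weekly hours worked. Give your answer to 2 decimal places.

39.47

N = 10414 + 6382 + 11262 = 28058.
Overall mean = Σ (Nₕ/N)·x̄ₕ — weight by population share, not a simple average.
Σ Nₕx̄ₕ = 10414·38.88 + 6382·46.05 + 11262·36.29 = 404896.32 + 293891.1 + 408697.98 = 1107485.4.
Divide by N: 1107485.4 / 28058 = 39.4713... → 39.47.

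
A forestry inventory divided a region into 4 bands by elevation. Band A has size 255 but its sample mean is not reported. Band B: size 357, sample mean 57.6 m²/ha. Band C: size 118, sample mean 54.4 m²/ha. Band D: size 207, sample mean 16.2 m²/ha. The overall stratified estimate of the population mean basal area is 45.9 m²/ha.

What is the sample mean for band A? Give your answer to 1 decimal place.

N = 255 + 357 + 118 + 207 = 937.
Overall total = μ·N = 45.9·937 = 43008.3.
Subtract the known strata: 357·57.6 + 118·54.4 + 207·16.2 = 30335.8.
Remaining total for band A: 43008.3 − 30335.8 = 12672.5.
Divide by its size: 12672.5 / 255 = 49.696... → 49.7.

49.7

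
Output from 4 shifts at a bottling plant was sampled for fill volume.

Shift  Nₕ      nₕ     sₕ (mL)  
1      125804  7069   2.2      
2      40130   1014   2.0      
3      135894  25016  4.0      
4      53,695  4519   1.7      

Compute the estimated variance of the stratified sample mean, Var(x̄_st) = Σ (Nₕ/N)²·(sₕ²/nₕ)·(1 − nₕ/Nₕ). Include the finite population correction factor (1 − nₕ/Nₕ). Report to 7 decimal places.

0.0002195

N = 355523; Wₕ = Nₕ/N.
shift 1: (125804/355523)²·2.2²/7069·(1 − 7069/125804) = 0.0000809143
shift 2: (40130/355523)²·2.0²/1014·(1 − 1014/40130) = 0.0000489903
shift 3: (135894/355523)²·4.0²/25016·(1 − 25016/135894) = 0.0000762452
shift 4: (53695/355523)²·1.7²/4519·(1 − 4519/53695) = 0.0000133600
Sum = 0.0002195098 → 0.0002195.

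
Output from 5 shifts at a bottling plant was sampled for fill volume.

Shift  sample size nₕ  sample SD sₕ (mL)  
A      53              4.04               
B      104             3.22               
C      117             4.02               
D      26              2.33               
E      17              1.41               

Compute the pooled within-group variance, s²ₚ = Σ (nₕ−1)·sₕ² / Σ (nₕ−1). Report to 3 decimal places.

12.688

Degrees of freedom: 52 + 103 + 116 + 25 + 16 = 312.
Σ(nₕ−1)sₕ² = 52·16.3216 + 103·10.3684 + 116·16.1604 + 25·5.4289 + 16·1.9881 = 3958.8069.
s²ₚ = 3958.8069 / 312 = 12.68848... → 12.688.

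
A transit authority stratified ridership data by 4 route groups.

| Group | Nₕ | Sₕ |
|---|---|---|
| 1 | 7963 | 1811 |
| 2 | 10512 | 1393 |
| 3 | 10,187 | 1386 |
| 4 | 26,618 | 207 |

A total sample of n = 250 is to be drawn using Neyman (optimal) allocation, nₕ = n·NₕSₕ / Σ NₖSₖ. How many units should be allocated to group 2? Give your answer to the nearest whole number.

75

Σ NₕSₕ = 7963·1811 + 10512·1393 + 10187·1386 + 26618·207 = 48693317.
Share for 2: 14643216/48693317 = 0.30072.
n_2 = 250 × 0.30072 = 75.181... → 75.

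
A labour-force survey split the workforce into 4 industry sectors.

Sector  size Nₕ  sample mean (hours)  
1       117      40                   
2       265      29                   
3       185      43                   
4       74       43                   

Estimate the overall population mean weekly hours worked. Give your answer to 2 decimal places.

36.66

x̄_st = (Σ Nₕx̄ₕ) / (Σ Nₕ) = (117·40 + 265·29 + 185·43 + 74·43) / 641
= 23502 / 641 = 36.6646... → 36.66.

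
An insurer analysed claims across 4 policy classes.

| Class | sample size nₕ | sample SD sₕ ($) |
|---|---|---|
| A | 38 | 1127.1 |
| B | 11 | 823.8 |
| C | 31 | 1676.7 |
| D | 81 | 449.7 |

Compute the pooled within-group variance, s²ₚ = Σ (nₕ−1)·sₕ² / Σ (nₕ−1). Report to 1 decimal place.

982851.4

Degrees of freedom: 37 + 10 + 30 + 80 = 157.
Σ(nₕ−1)sₕ² = 37·1270354.41 + 10·678646.44 + 30·2811322.89 + 80·202230.09 = 154307671.47.
s²ₚ = 154307671.47 / 157 = 982851.411... → 982851.4.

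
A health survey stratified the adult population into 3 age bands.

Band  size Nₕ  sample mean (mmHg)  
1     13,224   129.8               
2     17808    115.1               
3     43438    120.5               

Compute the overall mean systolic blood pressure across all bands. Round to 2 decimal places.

N = 74470; weights Wₕ = Nₕ/N = (0.1776, 0.2391, 0.5833).
x̄_st = Σ Wₕ·x̄ₕ = 0.1776·129.8 + 0.2391·115.1 + 0.5833·120.5 ≈ 120.8601...
→ 120.86.

120.86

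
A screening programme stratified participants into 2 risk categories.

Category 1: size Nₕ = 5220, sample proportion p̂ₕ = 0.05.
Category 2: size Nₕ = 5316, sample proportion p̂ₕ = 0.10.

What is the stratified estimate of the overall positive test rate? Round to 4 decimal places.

0.0752

N = 5220 + 5316 = 10536.
Overall proportion = Σ (Nₕ/N)·p̂ₕ.
Σ Nₕp̂ₕ = 261 + 531.6 = 792.6.
792.6 / 10536 = 0.075228... → 0.0752.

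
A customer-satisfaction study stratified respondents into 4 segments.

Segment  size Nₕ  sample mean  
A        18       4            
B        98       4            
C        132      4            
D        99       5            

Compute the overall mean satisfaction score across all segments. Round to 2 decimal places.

N = 347; weights Wₕ = Nₕ/N = (0.0519, 0.2824, 0.3804, 0.2853).
x̄_st = Σ Wₕ·x̄ₕ = 0.0519·4 + 0.2824·4 + 0.3804·4 + 0.2853·5 ≈ 4.2853...
→ 4.29.

4.29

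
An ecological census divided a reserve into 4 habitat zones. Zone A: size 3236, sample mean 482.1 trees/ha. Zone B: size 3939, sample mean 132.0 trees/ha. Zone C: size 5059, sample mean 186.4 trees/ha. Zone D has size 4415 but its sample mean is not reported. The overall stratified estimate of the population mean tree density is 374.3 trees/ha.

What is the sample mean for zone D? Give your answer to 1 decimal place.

Σ Nₕx̄ₕ = N·μ, so 4415·x̄_D = 16649·374.3 − (3236·482.1 + 3939·132.0 + 5059·186.4).
= 6231720.7 − 3023021.2 = 3208699.5.
x̄_D = 3208699.5 / 4415 = 726.772... → 726.8.

726.8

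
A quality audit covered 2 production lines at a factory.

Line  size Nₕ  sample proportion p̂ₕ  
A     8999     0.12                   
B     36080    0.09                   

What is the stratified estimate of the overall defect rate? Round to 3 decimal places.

Wₕ = Nₕ/N with N = 45079: 0.1996, 0.8004.
p̂_st = 0.1996·0.12 + 0.8004·0.09 ≈ 0.09599... → 0.096.

0.096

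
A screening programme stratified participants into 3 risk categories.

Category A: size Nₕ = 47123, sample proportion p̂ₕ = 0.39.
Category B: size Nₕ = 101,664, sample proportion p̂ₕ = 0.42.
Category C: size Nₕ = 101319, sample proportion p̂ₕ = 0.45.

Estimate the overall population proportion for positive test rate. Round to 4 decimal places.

0.4265

Wₕ = Nₕ/N with N = 250106: 0.1884, 0.4065, 0.4051.
p̂_st = 0.1884·0.39 + 0.4065·0.42 + 0.4051·0.45 ≈ 0.426501... → 0.4265.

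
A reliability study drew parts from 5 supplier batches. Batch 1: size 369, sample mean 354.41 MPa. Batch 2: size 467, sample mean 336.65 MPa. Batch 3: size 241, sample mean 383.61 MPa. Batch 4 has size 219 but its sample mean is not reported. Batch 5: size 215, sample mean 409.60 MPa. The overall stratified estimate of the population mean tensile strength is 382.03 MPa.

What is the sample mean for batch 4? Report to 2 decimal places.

N = 369 + 467 + 241 + 219 + 215 = 1511.
Overall total = μ·N = 382.03·1511 = 577247.33.
Subtract the known strata: 369·354.41 + 467·336.65 + 241·383.61 + 215·409.60 = 468506.85.
Remaining total for batch 4: 577247.33 − 468506.85 = 108740.48.
Divide by its size: 108740.48 / 219 = 496.5319... → 496.53.

496.53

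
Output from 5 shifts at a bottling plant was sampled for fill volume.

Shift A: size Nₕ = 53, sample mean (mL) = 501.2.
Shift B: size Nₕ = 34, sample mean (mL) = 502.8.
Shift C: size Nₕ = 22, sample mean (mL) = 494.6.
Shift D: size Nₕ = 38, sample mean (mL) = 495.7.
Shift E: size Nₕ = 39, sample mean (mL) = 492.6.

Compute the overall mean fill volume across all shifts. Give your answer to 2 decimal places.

497.78

N = 186; weights Wₕ = Nₕ/N = (0.2849, 0.1828, 0.1183, 0.2043, 0.2097).
x̄_st = Σ Wₕ·x̄ₕ = 0.2849·501.2 + 0.1828·502.8 + 0.1183·494.6 + 0.2043·495.7 + 0.2097·492.6 ≈ 497.7849...
→ 497.78.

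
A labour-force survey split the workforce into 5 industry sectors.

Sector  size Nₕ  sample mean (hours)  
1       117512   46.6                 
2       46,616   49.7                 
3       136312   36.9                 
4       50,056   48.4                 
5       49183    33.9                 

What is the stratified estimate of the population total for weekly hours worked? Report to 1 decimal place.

1: 117512·46.6 = 5476059.2
2: 46616·49.7 = 2316815.2
3: 136312·36.9 = 5029912.8
4: 50056·48.4 = 2422710.4
5: 49183·33.9 = 1667303.7
τ̂ = Σ Nₕx̄ₕ = 16912801.3.

16912801.3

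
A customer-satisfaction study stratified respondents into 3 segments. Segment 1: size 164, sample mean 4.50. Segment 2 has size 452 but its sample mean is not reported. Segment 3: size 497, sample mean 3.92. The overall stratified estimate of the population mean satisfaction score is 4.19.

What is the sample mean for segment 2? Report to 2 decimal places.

4.37

N = 164 + 452 + 497 = 1113.
Overall total = μ·N = 4.19·1113 = 4663.47.
Subtract the known strata: 164·4.50 + 497·3.92 = 2686.24.
Remaining total for segment 2: 4663.47 − 2686.24 = 1977.23.
Divide by its size: 1977.23 / 452 = 4.3744... → 4.37.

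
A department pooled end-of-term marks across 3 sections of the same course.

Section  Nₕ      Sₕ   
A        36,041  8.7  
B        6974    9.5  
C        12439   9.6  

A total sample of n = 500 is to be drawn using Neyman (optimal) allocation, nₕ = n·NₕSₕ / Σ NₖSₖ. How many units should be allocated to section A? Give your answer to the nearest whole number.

314

Σ NₕSₕ = 36041·8.7 + 6974·9.5 + 12439·9.6 = 499224.1.
Share for A: 313556.7/499224.1 = 0.62809.
n_A = 500 × 0.62809 = 314.044... → 314.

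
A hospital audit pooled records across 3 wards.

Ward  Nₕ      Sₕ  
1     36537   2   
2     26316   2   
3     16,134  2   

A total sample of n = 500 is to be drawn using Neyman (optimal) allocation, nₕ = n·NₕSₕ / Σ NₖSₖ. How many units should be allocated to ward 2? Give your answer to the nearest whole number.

1: NₕSₕ = 36537·2 = 73074
2: NₕSₕ = 26316·2 = 52632
3: NₕSₕ = 16134·2 = 32268
Σ NₕSₕ = 157974.
n_2 = 500·52632/157974 = 166.584... → 167.

167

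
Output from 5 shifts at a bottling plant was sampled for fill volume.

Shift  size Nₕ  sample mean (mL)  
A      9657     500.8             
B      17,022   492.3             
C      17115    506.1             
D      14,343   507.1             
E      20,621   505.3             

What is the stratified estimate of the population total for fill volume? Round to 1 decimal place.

39571184.3

Estimate total by summing Nₕ·x̄ₕ over strata.
9657·500.8 + 17022·492.3 + 17115·506.1 + 14343·507.1 + 20621·505.3 = 4836225.6 + 8379930.6 + 8661901.5 + 7273335.3 + 10419791.3 = 39571184.3.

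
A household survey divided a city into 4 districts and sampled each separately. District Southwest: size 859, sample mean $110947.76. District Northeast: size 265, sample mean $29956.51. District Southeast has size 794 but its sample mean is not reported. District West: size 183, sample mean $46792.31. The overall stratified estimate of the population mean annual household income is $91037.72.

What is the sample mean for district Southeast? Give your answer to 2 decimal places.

100081.43

Σ Nₕx̄ₕ = N·μ, so 794·x̄_Southeast = 2101·91037.72 − (859·110947.76 + 265·29956.51 + 183·46792.31).
= 191270249.72 − 111805593.72 = 79464656.
x̄_Southeast = 79464656 / 794 = 100081.4307... → 100081.43.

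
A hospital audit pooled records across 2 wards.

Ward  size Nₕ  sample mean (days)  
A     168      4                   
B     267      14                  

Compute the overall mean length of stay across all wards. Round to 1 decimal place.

N = 435; weights Wₕ = Nₕ/N = (0.3862, 0.6138).
x̄_st = Σ Wₕ·x̄ₕ = 0.3862·4 + 0.6138·14 ≈ 10.138...
→ 10.1.

10.1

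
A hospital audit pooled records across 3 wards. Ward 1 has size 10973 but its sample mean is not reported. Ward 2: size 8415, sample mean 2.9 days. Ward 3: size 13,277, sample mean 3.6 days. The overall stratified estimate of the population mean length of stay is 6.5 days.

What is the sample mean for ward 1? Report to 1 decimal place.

N = 10973 + 8415 + 13277 = 32665.
Overall total = μ·N = 6.5·32665 = 212322.5.
Subtract the known strata: 8415·2.9 + 13277·3.6 = 72200.7.
Remaining total for ward 1: 212322.5 − 72200.7 = 140121.8.
Divide by its size: 140121.8 / 10973 = 12.770... → 12.8.

12.8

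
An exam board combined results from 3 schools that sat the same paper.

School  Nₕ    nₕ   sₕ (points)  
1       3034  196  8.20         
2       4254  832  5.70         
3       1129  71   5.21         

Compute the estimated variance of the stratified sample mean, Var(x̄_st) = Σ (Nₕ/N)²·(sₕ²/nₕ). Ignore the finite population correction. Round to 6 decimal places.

N = 8417. Term for each stratum: Wₕ²sₕ²/nₕ.
Var(x̄_st) = 0.044574670 + 0.009974858 + 0.006878446 = 0.061427973 → 0.061428.

0.061428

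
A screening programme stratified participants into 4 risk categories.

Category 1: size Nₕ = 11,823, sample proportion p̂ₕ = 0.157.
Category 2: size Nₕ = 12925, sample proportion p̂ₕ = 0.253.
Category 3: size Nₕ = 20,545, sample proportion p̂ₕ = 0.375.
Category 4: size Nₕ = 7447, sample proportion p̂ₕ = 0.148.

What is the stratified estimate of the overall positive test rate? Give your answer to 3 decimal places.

0.264

Wₕ = Nₕ/N with N = 52740: 0.2242, 0.2451, 0.3896, 0.1412.
p̂_st = 0.2242·0.157 + 0.2451·0.253 + 0.3896·0.375 + 0.1412·0.148 ≈ 0.26418... → 0.264.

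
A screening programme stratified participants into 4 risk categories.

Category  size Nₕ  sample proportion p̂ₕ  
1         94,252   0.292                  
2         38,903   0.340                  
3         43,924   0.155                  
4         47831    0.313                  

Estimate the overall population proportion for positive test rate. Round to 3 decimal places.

N = 94252 + 38903 + 43924 + 47831 = 224910.
Overall proportion = Σ (Nₕ/N)·p̂ₕ.
Σ Nₕp̂ₕ = 27521.584 + 13227.02 + 6808.22 + 14971.103 = 62527.927.
62527.927 / 224910 = 0.27801... → 0.278.

0.278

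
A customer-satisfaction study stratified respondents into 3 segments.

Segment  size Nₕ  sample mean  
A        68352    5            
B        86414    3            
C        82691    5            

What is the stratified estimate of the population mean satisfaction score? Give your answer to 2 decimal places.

N = 68352 + 86414 + 82691 = 237457.
The stratified mean weights each stratum mean by its population share Nₕ/N.
Σ Nₕx̄ₕ = 68352·5 + 86414·3 + 82691·5 = 341760 + 259242 + 413455 = 1014457.
Divide by N: 1014457 / 237457 = 4.2722... → 4.27.

4.27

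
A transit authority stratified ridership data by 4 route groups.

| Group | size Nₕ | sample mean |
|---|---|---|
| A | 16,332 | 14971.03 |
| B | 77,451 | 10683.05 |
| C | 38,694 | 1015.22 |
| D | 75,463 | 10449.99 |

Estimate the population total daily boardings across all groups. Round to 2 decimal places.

Estimate total by summing Nₕ·x̄ₕ over strata.
16332·14971.03 + 77451·10683.05 + 38694·1015.22 + 75463·10449.99 = 244506861.96 + 827412905.55 + 39282922.68 + 788587595.37 = 1899790285.56.

1899790285.56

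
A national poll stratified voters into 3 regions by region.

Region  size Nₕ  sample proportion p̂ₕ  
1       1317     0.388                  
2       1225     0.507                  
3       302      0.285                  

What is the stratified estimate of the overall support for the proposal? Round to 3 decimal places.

Wₕ = Nₕ/N with N = 2844: 0.4631, 0.4307, 0.1062.
p̂_st = 0.4631·0.388 + 0.4307·0.507 + 0.1062·0.285 ≈ 0.42832... → 0.428.

0.428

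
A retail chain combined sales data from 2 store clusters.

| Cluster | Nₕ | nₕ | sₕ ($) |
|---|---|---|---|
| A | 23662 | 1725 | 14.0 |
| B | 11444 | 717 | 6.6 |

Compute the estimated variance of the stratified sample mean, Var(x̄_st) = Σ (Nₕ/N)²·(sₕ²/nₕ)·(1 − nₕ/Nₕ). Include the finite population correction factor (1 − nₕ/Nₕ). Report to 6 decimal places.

0.053907

N = 35106. Term for each stratum: Wₕ²sₕ²/nₕ·(1−nₕ/Nₕ).
Var(x̄_st) = 0.047855621 + 0.006051488 = 0.053907109 → 0.053907.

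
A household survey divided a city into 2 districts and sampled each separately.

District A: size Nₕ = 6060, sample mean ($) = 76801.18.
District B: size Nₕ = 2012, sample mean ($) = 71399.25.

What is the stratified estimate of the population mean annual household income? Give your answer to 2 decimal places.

75454.71

x̄_st = (Σ Nₕx̄ₕ) / (Σ Nₕ) = (6060·76801.18 + 2012·71399.25) / 8072
= 609070441.8 / 8072 = 75454.7128... → 75454.71.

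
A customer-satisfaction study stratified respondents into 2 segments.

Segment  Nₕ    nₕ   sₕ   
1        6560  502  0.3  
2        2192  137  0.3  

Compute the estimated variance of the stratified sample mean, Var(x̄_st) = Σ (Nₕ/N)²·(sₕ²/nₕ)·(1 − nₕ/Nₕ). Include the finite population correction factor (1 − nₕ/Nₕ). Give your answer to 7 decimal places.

0.0001316

N = 8752; Wₕ = Nₕ/N.
segment 1: (6560/8752)²·0.3²/502·(1 − 502/6560) = 0.0000930159
segment 2: (2192/8752)²·0.3²/137·(1 − 137/2192) = 0.0000386331
Sum = 0.0001316490 → 0.0001316.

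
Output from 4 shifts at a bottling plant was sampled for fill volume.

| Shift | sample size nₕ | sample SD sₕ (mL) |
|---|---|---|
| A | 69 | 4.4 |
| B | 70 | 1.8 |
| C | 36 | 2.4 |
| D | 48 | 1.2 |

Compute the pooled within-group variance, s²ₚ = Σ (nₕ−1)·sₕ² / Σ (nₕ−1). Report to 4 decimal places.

Degrees of freedom: 68 + 69 + 35 + 47 = 219.
Σ(nₕ−1)sₕ² = 68·19.36 + 69·3.24 + 35·5.76 + 47·1.44 = 1809.32.
s²ₚ = 1809.32 / 219 = 8.261735... → 8.2617.

8.2617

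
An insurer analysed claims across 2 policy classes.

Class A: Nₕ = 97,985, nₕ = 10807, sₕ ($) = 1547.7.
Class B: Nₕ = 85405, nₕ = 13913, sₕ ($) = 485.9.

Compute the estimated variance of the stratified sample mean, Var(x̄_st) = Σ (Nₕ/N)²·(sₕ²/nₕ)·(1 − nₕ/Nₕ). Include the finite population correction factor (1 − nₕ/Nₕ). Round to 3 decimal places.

59.378

N = 183390. Term for each stratum: Wₕ²sₕ²/nₕ·(1−nₕ/Nₕ).
Var(x̄_st) = 56.296787 + 3.080793 = 59.377580 → 59.378.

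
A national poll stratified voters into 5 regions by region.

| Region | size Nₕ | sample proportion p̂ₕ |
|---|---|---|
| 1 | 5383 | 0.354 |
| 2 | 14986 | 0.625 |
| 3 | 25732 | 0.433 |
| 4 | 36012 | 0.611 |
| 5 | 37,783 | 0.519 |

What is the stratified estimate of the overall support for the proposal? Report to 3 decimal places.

0.534

N = 5383 + 14986 + 25732 + 36012 + 37783 = 119896.
Overall proportion = Σ (Nₕ/N)·p̂ₕ.
Σ Nₕp̂ₕ = 1905.582 + 9366.25 + 11141.956 + 22003.332 + 19609.377 = 64026.497.
64026.497 / 119896 = 0.53402... → 0.534.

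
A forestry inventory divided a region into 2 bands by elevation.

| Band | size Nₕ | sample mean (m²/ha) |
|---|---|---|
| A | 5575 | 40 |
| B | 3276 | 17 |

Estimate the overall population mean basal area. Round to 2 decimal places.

N = 8851; weights Wₕ = Nₕ/N = (0.6299, 0.3701).
x̄_st = Σ Wₕ·x̄ₕ = 0.6299·40 + 0.3701·17 ≈ 31.4871...
→ 31.49.

31.49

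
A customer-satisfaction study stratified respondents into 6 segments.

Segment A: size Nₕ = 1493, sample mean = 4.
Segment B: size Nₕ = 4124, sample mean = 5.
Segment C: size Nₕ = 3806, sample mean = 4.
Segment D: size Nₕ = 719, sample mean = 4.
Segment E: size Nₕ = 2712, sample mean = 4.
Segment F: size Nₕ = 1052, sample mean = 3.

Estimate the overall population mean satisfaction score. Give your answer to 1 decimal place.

4.2

x̄_st = (Σ Nₕx̄ₕ) / (Σ Nₕ) = (1493·4 + 4124·5 + 3806·4 + 719·4 + 2712·4 + 1052·3) / 13906
= 58696 / 13906 = 4.221... → 4.2.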